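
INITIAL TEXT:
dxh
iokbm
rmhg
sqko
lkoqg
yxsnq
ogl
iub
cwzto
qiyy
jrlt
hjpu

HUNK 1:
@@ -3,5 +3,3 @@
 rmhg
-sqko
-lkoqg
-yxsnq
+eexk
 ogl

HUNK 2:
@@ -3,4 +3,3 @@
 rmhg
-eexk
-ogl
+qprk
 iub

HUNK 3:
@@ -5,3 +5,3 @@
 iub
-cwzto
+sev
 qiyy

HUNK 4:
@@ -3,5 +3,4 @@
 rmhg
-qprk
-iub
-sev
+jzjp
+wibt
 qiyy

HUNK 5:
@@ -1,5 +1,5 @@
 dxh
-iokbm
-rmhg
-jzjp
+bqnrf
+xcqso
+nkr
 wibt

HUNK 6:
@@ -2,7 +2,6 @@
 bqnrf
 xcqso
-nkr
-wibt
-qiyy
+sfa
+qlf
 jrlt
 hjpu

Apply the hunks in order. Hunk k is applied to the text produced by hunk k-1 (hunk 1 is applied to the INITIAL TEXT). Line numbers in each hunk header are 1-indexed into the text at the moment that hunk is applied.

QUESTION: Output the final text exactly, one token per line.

Answer: dxh
bqnrf
xcqso
sfa
qlf
jrlt
hjpu

Derivation:
Hunk 1: at line 3 remove [sqko,lkoqg,yxsnq] add [eexk] -> 10 lines: dxh iokbm rmhg eexk ogl iub cwzto qiyy jrlt hjpu
Hunk 2: at line 3 remove [eexk,ogl] add [qprk] -> 9 lines: dxh iokbm rmhg qprk iub cwzto qiyy jrlt hjpu
Hunk 3: at line 5 remove [cwzto] add [sev] -> 9 lines: dxh iokbm rmhg qprk iub sev qiyy jrlt hjpu
Hunk 4: at line 3 remove [qprk,iub,sev] add [jzjp,wibt] -> 8 lines: dxh iokbm rmhg jzjp wibt qiyy jrlt hjpu
Hunk 5: at line 1 remove [iokbm,rmhg,jzjp] add [bqnrf,xcqso,nkr] -> 8 lines: dxh bqnrf xcqso nkr wibt qiyy jrlt hjpu
Hunk 6: at line 2 remove [nkr,wibt,qiyy] add [sfa,qlf] -> 7 lines: dxh bqnrf xcqso sfa qlf jrlt hjpu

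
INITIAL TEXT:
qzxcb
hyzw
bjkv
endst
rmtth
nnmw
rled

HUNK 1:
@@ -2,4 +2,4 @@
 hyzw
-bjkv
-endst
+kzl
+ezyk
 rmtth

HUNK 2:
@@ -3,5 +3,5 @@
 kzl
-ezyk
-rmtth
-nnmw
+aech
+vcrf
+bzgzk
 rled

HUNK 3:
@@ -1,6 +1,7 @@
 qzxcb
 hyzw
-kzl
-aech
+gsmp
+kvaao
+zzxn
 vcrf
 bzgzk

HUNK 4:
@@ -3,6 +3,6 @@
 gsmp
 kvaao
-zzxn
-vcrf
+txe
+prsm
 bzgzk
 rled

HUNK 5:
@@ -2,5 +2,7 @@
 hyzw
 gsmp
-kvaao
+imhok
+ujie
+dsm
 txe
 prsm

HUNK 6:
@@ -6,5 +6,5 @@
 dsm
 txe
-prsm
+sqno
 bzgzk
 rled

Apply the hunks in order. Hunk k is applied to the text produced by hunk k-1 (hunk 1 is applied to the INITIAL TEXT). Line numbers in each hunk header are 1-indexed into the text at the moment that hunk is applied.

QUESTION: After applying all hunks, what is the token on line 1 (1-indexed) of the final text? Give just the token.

Answer: qzxcb

Derivation:
Hunk 1: at line 2 remove [bjkv,endst] add [kzl,ezyk] -> 7 lines: qzxcb hyzw kzl ezyk rmtth nnmw rled
Hunk 2: at line 3 remove [ezyk,rmtth,nnmw] add [aech,vcrf,bzgzk] -> 7 lines: qzxcb hyzw kzl aech vcrf bzgzk rled
Hunk 3: at line 1 remove [kzl,aech] add [gsmp,kvaao,zzxn] -> 8 lines: qzxcb hyzw gsmp kvaao zzxn vcrf bzgzk rled
Hunk 4: at line 3 remove [zzxn,vcrf] add [txe,prsm] -> 8 lines: qzxcb hyzw gsmp kvaao txe prsm bzgzk rled
Hunk 5: at line 2 remove [kvaao] add [imhok,ujie,dsm] -> 10 lines: qzxcb hyzw gsmp imhok ujie dsm txe prsm bzgzk rled
Hunk 6: at line 6 remove [prsm] add [sqno] -> 10 lines: qzxcb hyzw gsmp imhok ujie dsm txe sqno bzgzk rled
Final line 1: qzxcb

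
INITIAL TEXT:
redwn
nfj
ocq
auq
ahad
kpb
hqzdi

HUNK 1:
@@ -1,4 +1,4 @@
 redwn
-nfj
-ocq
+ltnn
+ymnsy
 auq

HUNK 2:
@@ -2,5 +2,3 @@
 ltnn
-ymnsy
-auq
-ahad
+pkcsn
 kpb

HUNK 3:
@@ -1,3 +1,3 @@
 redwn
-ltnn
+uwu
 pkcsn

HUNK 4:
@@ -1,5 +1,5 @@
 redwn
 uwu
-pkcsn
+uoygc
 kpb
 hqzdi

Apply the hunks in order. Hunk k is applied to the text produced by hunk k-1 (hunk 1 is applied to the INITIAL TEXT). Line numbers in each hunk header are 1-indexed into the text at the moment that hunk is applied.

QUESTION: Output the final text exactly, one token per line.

Answer: redwn
uwu
uoygc
kpb
hqzdi

Derivation:
Hunk 1: at line 1 remove [nfj,ocq] add [ltnn,ymnsy] -> 7 lines: redwn ltnn ymnsy auq ahad kpb hqzdi
Hunk 2: at line 2 remove [ymnsy,auq,ahad] add [pkcsn] -> 5 lines: redwn ltnn pkcsn kpb hqzdi
Hunk 3: at line 1 remove [ltnn] add [uwu] -> 5 lines: redwn uwu pkcsn kpb hqzdi
Hunk 4: at line 1 remove [pkcsn] add [uoygc] -> 5 lines: redwn uwu uoygc kpb hqzdi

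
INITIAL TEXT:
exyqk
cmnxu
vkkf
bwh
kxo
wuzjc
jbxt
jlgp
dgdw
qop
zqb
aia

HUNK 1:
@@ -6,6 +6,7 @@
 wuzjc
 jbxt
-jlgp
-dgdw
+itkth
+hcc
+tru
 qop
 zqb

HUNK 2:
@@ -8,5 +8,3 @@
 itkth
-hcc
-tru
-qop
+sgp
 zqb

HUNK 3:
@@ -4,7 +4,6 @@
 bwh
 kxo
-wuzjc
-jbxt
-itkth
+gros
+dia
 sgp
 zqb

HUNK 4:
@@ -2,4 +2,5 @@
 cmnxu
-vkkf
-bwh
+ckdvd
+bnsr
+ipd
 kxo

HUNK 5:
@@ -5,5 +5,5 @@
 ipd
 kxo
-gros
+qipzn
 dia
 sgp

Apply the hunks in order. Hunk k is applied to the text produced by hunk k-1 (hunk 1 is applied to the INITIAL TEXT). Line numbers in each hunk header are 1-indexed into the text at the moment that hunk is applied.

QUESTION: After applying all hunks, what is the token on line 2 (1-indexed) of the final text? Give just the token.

Hunk 1: at line 6 remove [jlgp,dgdw] add [itkth,hcc,tru] -> 13 lines: exyqk cmnxu vkkf bwh kxo wuzjc jbxt itkth hcc tru qop zqb aia
Hunk 2: at line 8 remove [hcc,tru,qop] add [sgp] -> 11 lines: exyqk cmnxu vkkf bwh kxo wuzjc jbxt itkth sgp zqb aia
Hunk 3: at line 4 remove [wuzjc,jbxt,itkth] add [gros,dia] -> 10 lines: exyqk cmnxu vkkf bwh kxo gros dia sgp zqb aia
Hunk 4: at line 2 remove [vkkf,bwh] add [ckdvd,bnsr,ipd] -> 11 lines: exyqk cmnxu ckdvd bnsr ipd kxo gros dia sgp zqb aia
Hunk 5: at line 5 remove [gros] add [qipzn] -> 11 lines: exyqk cmnxu ckdvd bnsr ipd kxo qipzn dia sgp zqb aia
Final line 2: cmnxu

Answer: cmnxu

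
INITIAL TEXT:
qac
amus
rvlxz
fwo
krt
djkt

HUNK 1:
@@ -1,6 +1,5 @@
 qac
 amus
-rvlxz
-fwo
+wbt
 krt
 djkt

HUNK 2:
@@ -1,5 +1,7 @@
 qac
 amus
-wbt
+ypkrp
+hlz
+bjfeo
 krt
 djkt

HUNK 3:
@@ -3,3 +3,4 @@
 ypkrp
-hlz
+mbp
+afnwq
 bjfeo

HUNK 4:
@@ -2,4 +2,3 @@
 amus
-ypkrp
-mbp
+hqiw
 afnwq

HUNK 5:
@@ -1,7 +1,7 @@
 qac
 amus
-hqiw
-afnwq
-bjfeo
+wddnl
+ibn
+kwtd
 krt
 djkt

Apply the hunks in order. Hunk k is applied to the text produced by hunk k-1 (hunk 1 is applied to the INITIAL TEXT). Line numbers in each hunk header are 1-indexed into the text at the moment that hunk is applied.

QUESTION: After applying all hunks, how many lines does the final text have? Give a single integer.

Hunk 1: at line 1 remove [rvlxz,fwo] add [wbt] -> 5 lines: qac amus wbt krt djkt
Hunk 2: at line 1 remove [wbt] add [ypkrp,hlz,bjfeo] -> 7 lines: qac amus ypkrp hlz bjfeo krt djkt
Hunk 3: at line 3 remove [hlz] add [mbp,afnwq] -> 8 lines: qac amus ypkrp mbp afnwq bjfeo krt djkt
Hunk 4: at line 2 remove [ypkrp,mbp] add [hqiw] -> 7 lines: qac amus hqiw afnwq bjfeo krt djkt
Hunk 5: at line 1 remove [hqiw,afnwq,bjfeo] add [wddnl,ibn,kwtd] -> 7 lines: qac amus wddnl ibn kwtd krt djkt
Final line count: 7

Answer: 7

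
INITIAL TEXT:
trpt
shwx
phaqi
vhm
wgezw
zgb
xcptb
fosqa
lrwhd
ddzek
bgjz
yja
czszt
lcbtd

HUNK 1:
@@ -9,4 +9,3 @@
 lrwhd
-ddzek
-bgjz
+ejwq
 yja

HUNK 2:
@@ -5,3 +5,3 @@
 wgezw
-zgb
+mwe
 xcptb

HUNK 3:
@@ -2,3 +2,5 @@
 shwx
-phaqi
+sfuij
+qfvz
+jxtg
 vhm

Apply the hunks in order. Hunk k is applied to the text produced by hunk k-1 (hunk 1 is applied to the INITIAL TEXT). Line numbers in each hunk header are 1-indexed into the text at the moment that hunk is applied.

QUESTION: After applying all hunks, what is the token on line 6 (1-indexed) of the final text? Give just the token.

Answer: vhm

Derivation:
Hunk 1: at line 9 remove [ddzek,bgjz] add [ejwq] -> 13 lines: trpt shwx phaqi vhm wgezw zgb xcptb fosqa lrwhd ejwq yja czszt lcbtd
Hunk 2: at line 5 remove [zgb] add [mwe] -> 13 lines: trpt shwx phaqi vhm wgezw mwe xcptb fosqa lrwhd ejwq yja czszt lcbtd
Hunk 3: at line 2 remove [phaqi] add [sfuij,qfvz,jxtg] -> 15 lines: trpt shwx sfuij qfvz jxtg vhm wgezw mwe xcptb fosqa lrwhd ejwq yja czszt lcbtd
Final line 6: vhm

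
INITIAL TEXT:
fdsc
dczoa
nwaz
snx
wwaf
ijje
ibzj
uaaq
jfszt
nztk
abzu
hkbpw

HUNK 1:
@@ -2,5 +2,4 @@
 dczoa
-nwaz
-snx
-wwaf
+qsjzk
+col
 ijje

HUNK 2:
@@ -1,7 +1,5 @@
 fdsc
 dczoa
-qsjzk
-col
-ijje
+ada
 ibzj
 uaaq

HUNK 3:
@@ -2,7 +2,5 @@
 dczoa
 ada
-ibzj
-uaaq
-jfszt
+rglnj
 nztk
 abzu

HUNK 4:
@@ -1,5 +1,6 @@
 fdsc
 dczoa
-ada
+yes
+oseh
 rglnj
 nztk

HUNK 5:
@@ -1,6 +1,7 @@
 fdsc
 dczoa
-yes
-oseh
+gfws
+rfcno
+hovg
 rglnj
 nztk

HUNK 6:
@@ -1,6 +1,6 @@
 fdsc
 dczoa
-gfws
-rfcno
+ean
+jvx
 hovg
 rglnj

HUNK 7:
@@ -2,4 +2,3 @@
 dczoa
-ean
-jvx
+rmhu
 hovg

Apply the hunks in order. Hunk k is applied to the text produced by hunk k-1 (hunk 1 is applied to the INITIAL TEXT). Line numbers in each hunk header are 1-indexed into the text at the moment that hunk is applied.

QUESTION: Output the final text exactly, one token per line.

Answer: fdsc
dczoa
rmhu
hovg
rglnj
nztk
abzu
hkbpw

Derivation:
Hunk 1: at line 2 remove [nwaz,snx,wwaf] add [qsjzk,col] -> 11 lines: fdsc dczoa qsjzk col ijje ibzj uaaq jfszt nztk abzu hkbpw
Hunk 2: at line 1 remove [qsjzk,col,ijje] add [ada] -> 9 lines: fdsc dczoa ada ibzj uaaq jfszt nztk abzu hkbpw
Hunk 3: at line 2 remove [ibzj,uaaq,jfszt] add [rglnj] -> 7 lines: fdsc dczoa ada rglnj nztk abzu hkbpw
Hunk 4: at line 1 remove [ada] add [yes,oseh] -> 8 lines: fdsc dczoa yes oseh rglnj nztk abzu hkbpw
Hunk 5: at line 1 remove [yes,oseh] add [gfws,rfcno,hovg] -> 9 lines: fdsc dczoa gfws rfcno hovg rglnj nztk abzu hkbpw
Hunk 6: at line 1 remove [gfws,rfcno] add [ean,jvx] -> 9 lines: fdsc dczoa ean jvx hovg rglnj nztk abzu hkbpw
Hunk 7: at line 2 remove [ean,jvx] add [rmhu] -> 8 lines: fdsc dczoa rmhu hovg rglnj nztk abzu hkbpw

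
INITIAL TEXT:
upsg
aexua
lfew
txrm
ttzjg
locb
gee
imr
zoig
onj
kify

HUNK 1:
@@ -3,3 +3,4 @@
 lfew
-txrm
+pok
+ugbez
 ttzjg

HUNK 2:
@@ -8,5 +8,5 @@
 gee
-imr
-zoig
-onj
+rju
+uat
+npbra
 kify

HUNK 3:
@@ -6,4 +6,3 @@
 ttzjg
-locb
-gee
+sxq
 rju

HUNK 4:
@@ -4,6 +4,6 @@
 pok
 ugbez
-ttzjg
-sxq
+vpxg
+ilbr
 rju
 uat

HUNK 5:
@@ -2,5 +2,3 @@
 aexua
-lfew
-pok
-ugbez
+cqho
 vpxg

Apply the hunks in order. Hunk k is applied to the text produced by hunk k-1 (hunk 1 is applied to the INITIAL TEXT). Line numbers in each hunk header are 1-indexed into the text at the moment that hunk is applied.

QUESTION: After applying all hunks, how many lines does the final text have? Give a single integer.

Hunk 1: at line 3 remove [txrm] add [pok,ugbez] -> 12 lines: upsg aexua lfew pok ugbez ttzjg locb gee imr zoig onj kify
Hunk 2: at line 8 remove [imr,zoig,onj] add [rju,uat,npbra] -> 12 lines: upsg aexua lfew pok ugbez ttzjg locb gee rju uat npbra kify
Hunk 3: at line 6 remove [locb,gee] add [sxq] -> 11 lines: upsg aexua lfew pok ugbez ttzjg sxq rju uat npbra kify
Hunk 4: at line 4 remove [ttzjg,sxq] add [vpxg,ilbr] -> 11 lines: upsg aexua lfew pok ugbez vpxg ilbr rju uat npbra kify
Hunk 5: at line 2 remove [lfew,pok,ugbez] add [cqho] -> 9 lines: upsg aexua cqho vpxg ilbr rju uat npbra kify
Final line count: 9

Answer: 9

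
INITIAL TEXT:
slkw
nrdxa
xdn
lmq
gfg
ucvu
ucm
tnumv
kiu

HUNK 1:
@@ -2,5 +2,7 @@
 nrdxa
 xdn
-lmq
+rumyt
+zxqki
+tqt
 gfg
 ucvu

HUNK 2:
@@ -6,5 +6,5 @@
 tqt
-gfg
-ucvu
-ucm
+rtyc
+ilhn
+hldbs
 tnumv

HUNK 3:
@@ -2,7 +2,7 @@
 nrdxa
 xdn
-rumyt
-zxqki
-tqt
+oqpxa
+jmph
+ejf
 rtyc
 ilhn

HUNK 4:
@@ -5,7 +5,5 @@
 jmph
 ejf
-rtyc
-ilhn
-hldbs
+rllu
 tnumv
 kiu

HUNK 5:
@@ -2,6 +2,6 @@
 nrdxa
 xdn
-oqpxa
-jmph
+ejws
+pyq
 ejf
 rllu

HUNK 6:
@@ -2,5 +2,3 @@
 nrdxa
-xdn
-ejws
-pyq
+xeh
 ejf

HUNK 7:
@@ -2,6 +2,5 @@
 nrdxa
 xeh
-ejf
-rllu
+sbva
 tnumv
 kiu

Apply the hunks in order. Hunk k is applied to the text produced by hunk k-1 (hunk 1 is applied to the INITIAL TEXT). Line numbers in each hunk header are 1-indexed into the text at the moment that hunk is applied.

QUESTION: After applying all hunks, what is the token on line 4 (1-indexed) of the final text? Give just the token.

Hunk 1: at line 2 remove [lmq] add [rumyt,zxqki,tqt] -> 11 lines: slkw nrdxa xdn rumyt zxqki tqt gfg ucvu ucm tnumv kiu
Hunk 2: at line 6 remove [gfg,ucvu,ucm] add [rtyc,ilhn,hldbs] -> 11 lines: slkw nrdxa xdn rumyt zxqki tqt rtyc ilhn hldbs tnumv kiu
Hunk 3: at line 2 remove [rumyt,zxqki,tqt] add [oqpxa,jmph,ejf] -> 11 lines: slkw nrdxa xdn oqpxa jmph ejf rtyc ilhn hldbs tnumv kiu
Hunk 4: at line 5 remove [rtyc,ilhn,hldbs] add [rllu] -> 9 lines: slkw nrdxa xdn oqpxa jmph ejf rllu tnumv kiu
Hunk 5: at line 2 remove [oqpxa,jmph] add [ejws,pyq] -> 9 lines: slkw nrdxa xdn ejws pyq ejf rllu tnumv kiu
Hunk 6: at line 2 remove [xdn,ejws,pyq] add [xeh] -> 7 lines: slkw nrdxa xeh ejf rllu tnumv kiu
Hunk 7: at line 2 remove [ejf,rllu] add [sbva] -> 6 lines: slkw nrdxa xeh sbva tnumv kiu
Final line 4: sbva

Answer: sbva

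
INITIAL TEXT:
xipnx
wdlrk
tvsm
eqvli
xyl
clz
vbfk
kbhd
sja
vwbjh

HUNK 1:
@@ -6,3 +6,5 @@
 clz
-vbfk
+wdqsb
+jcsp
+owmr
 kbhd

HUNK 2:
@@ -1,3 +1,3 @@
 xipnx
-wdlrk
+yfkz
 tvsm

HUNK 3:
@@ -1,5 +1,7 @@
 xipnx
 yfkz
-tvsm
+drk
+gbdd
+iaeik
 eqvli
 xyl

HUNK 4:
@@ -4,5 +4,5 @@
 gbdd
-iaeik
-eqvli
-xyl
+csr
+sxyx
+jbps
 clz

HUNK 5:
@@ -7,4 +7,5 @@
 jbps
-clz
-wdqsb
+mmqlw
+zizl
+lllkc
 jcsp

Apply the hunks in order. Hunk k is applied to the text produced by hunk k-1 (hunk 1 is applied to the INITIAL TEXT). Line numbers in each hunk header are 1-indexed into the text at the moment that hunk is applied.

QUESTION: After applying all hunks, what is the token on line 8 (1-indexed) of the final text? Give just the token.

Hunk 1: at line 6 remove [vbfk] add [wdqsb,jcsp,owmr] -> 12 lines: xipnx wdlrk tvsm eqvli xyl clz wdqsb jcsp owmr kbhd sja vwbjh
Hunk 2: at line 1 remove [wdlrk] add [yfkz] -> 12 lines: xipnx yfkz tvsm eqvli xyl clz wdqsb jcsp owmr kbhd sja vwbjh
Hunk 3: at line 1 remove [tvsm] add [drk,gbdd,iaeik] -> 14 lines: xipnx yfkz drk gbdd iaeik eqvli xyl clz wdqsb jcsp owmr kbhd sja vwbjh
Hunk 4: at line 4 remove [iaeik,eqvli,xyl] add [csr,sxyx,jbps] -> 14 lines: xipnx yfkz drk gbdd csr sxyx jbps clz wdqsb jcsp owmr kbhd sja vwbjh
Hunk 5: at line 7 remove [clz,wdqsb] add [mmqlw,zizl,lllkc] -> 15 lines: xipnx yfkz drk gbdd csr sxyx jbps mmqlw zizl lllkc jcsp owmr kbhd sja vwbjh
Final line 8: mmqlw

Answer: mmqlw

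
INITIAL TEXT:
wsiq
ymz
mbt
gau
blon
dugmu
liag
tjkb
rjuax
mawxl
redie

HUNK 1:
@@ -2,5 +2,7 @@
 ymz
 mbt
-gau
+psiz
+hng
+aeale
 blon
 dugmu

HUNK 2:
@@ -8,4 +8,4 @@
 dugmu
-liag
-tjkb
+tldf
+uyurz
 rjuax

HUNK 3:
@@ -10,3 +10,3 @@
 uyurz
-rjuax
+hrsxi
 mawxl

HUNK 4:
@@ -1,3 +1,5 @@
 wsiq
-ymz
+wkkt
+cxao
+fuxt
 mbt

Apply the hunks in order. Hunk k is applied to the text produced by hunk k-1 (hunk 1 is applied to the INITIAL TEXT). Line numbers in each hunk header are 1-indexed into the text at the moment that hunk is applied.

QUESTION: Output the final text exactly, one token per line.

Hunk 1: at line 2 remove [gau] add [psiz,hng,aeale] -> 13 lines: wsiq ymz mbt psiz hng aeale blon dugmu liag tjkb rjuax mawxl redie
Hunk 2: at line 8 remove [liag,tjkb] add [tldf,uyurz] -> 13 lines: wsiq ymz mbt psiz hng aeale blon dugmu tldf uyurz rjuax mawxl redie
Hunk 3: at line 10 remove [rjuax] add [hrsxi] -> 13 lines: wsiq ymz mbt psiz hng aeale blon dugmu tldf uyurz hrsxi mawxl redie
Hunk 4: at line 1 remove [ymz] add [wkkt,cxao,fuxt] -> 15 lines: wsiq wkkt cxao fuxt mbt psiz hng aeale blon dugmu tldf uyurz hrsxi mawxl redie

Answer: wsiq
wkkt
cxao
fuxt
mbt
psiz
hng
aeale
blon
dugmu
tldf
uyurz
hrsxi
mawxl
redie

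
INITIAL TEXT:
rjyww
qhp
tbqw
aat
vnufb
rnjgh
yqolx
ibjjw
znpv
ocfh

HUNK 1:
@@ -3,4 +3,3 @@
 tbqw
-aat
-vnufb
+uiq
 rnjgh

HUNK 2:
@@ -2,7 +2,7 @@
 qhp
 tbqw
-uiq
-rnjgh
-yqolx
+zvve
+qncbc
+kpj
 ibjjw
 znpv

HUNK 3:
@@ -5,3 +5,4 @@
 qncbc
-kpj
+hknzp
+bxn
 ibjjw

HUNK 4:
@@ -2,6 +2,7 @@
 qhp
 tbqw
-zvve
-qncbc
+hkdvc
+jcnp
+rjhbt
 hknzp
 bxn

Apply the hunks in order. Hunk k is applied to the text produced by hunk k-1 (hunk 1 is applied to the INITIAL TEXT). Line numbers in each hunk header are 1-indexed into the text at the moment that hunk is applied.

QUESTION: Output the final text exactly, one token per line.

Answer: rjyww
qhp
tbqw
hkdvc
jcnp
rjhbt
hknzp
bxn
ibjjw
znpv
ocfh

Derivation:
Hunk 1: at line 3 remove [aat,vnufb] add [uiq] -> 9 lines: rjyww qhp tbqw uiq rnjgh yqolx ibjjw znpv ocfh
Hunk 2: at line 2 remove [uiq,rnjgh,yqolx] add [zvve,qncbc,kpj] -> 9 lines: rjyww qhp tbqw zvve qncbc kpj ibjjw znpv ocfh
Hunk 3: at line 5 remove [kpj] add [hknzp,bxn] -> 10 lines: rjyww qhp tbqw zvve qncbc hknzp bxn ibjjw znpv ocfh
Hunk 4: at line 2 remove [zvve,qncbc] add [hkdvc,jcnp,rjhbt] -> 11 lines: rjyww qhp tbqw hkdvc jcnp rjhbt hknzp bxn ibjjw znpv ocfh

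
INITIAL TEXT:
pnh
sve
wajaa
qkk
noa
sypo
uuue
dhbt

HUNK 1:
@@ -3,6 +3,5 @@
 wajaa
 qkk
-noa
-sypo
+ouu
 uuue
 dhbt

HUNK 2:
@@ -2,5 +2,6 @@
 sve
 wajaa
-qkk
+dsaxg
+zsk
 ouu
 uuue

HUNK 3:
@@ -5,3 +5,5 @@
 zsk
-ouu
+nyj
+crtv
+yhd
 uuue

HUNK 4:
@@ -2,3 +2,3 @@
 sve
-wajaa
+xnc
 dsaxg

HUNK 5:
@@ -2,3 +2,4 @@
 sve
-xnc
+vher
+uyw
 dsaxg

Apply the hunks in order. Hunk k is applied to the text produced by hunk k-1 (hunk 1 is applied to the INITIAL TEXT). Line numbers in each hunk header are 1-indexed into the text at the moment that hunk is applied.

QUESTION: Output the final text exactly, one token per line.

Answer: pnh
sve
vher
uyw
dsaxg
zsk
nyj
crtv
yhd
uuue
dhbt

Derivation:
Hunk 1: at line 3 remove [noa,sypo] add [ouu] -> 7 lines: pnh sve wajaa qkk ouu uuue dhbt
Hunk 2: at line 2 remove [qkk] add [dsaxg,zsk] -> 8 lines: pnh sve wajaa dsaxg zsk ouu uuue dhbt
Hunk 3: at line 5 remove [ouu] add [nyj,crtv,yhd] -> 10 lines: pnh sve wajaa dsaxg zsk nyj crtv yhd uuue dhbt
Hunk 4: at line 2 remove [wajaa] add [xnc] -> 10 lines: pnh sve xnc dsaxg zsk nyj crtv yhd uuue dhbt
Hunk 5: at line 2 remove [xnc] add [vher,uyw] -> 11 lines: pnh sve vher uyw dsaxg zsk nyj crtv yhd uuue dhbt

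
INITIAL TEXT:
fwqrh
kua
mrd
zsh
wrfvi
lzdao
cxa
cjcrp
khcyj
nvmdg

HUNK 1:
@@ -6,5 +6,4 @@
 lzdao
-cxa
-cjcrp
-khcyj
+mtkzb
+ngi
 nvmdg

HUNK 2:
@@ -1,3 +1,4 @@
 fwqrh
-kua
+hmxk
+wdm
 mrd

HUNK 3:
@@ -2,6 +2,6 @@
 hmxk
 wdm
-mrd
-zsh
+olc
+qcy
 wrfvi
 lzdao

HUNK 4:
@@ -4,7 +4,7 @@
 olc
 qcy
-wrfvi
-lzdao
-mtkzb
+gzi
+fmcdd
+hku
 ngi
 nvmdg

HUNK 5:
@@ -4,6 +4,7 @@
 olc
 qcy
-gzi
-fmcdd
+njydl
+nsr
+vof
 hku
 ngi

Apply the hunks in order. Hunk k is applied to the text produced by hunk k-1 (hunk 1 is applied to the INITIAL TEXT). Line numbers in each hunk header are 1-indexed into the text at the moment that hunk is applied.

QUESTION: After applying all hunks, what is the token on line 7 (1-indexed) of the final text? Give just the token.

Hunk 1: at line 6 remove [cxa,cjcrp,khcyj] add [mtkzb,ngi] -> 9 lines: fwqrh kua mrd zsh wrfvi lzdao mtkzb ngi nvmdg
Hunk 2: at line 1 remove [kua] add [hmxk,wdm] -> 10 lines: fwqrh hmxk wdm mrd zsh wrfvi lzdao mtkzb ngi nvmdg
Hunk 3: at line 2 remove [mrd,zsh] add [olc,qcy] -> 10 lines: fwqrh hmxk wdm olc qcy wrfvi lzdao mtkzb ngi nvmdg
Hunk 4: at line 4 remove [wrfvi,lzdao,mtkzb] add [gzi,fmcdd,hku] -> 10 lines: fwqrh hmxk wdm olc qcy gzi fmcdd hku ngi nvmdg
Hunk 5: at line 4 remove [gzi,fmcdd] add [njydl,nsr,vof] -> 11 lines: fwqrh hmxk wdm olc qcy njydl nsr vof hku ngi nvmdg
Final line 7: nsr

Answer: nsr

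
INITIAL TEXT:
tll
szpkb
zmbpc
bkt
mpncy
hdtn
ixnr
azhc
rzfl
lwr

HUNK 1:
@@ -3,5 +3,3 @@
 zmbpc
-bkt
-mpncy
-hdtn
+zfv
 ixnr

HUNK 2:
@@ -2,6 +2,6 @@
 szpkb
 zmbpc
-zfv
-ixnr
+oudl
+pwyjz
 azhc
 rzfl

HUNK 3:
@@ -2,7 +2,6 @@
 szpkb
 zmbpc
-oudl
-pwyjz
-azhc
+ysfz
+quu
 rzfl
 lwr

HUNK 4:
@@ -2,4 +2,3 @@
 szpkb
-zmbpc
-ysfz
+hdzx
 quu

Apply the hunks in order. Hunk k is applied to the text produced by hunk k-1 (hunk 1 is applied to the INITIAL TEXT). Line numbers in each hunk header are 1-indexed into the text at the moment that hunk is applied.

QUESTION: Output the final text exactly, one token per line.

Answer: tll
szpkb
hdzx
quu
rzfl
lwr

Derivation:
Hunk 1: at line 3 remove [bkt,mpncy,hdtn] add [zfv] -> 8 lines: tll szpkb zmbpc zfv ixnr azhc rzfl lwr
Hunk 2: at line 2 remove [zfv,ixnr] add [oudl,pwyjz] -> 8 lines: tll szpkb zmbpc oudl pwyjz azhc rzfl lwr
Hunk 3: at line 2 remove [oudl,pwyjz,azhc] add [ysfz,quu] -> 7 lines: tll szpkb zmbpc ysfz quu rzfl lwr
Hunk 4: at line 2 remove [zmbpc,ysfz] add [hdzx] -> 6 lines: tll szpkb hdzx quu rzfl lwr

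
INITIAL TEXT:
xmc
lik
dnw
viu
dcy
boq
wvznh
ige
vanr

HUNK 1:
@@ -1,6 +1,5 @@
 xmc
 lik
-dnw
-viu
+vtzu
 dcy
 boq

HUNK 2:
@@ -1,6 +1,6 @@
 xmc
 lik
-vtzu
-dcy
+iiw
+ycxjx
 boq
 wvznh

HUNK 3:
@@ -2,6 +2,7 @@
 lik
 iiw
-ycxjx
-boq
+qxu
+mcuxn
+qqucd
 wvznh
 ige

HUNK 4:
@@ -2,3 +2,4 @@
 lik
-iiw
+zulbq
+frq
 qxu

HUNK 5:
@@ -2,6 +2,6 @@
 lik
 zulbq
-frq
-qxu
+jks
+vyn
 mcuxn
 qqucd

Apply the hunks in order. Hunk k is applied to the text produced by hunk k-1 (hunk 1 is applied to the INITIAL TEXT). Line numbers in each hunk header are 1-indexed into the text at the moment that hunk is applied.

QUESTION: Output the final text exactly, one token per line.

Answer: xmc
lik
zulbq
jks
vyn
mcuxn
qqucd
wvznh
ige
vanr

Derivation:
Hunk 1: at line 1 remove [dnw,viu] add [vtzu] -> 8 lines: xmc lik vtzu dcy boq wvznh ige vanr
Hunk 2: at line 1 remove [vtzu,dcy] add [iiw,ycxjx] -> 8 lines: xmc lik iiw ycxjx boq wvznh ige vanr
Hunk 3: at line 2 remove [ycxjx,boq] add [qxu,mcuxn,qqucd] -> 9 lines: xmc lik iiw qxu mcuxn qqucd wvznh ige vanr
Hunk 4: at line 2 remove [iiw] add [zulbq,frq] -> 10 lines: xmc lik zulbq frq qxu mcuxn qqucd wvznh ige vanr
Hunk 5: at line 2 remove [frq,qxu] add [jks,vyn] -> 10 lines: xmc lik zulbq jks vyn mcuxn qqucd wvznh ige vanr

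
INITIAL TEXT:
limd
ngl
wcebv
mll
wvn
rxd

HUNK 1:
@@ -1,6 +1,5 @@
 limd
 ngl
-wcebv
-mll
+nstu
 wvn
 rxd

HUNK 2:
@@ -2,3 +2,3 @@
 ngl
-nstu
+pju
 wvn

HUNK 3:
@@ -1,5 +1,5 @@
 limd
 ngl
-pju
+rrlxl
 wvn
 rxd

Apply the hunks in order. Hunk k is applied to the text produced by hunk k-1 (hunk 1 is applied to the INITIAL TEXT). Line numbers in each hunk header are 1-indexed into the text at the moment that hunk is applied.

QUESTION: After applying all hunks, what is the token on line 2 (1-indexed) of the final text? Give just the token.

Hunk 1: at line 1 remove [wcebv,mll] add [nstu] -> 5 lines: limd ngl nstu wvn rxd
Hunk 2: at line 2 remove [nstu] add [pju] -> 5 lines: limd ngl pju wvn rxd
Hunk 3: at line 1 remove [pju] add [rrlxl] -> 5 lines: limd ngl rrlxl wvn rxd
Final line 2: ngl

Answer: ngl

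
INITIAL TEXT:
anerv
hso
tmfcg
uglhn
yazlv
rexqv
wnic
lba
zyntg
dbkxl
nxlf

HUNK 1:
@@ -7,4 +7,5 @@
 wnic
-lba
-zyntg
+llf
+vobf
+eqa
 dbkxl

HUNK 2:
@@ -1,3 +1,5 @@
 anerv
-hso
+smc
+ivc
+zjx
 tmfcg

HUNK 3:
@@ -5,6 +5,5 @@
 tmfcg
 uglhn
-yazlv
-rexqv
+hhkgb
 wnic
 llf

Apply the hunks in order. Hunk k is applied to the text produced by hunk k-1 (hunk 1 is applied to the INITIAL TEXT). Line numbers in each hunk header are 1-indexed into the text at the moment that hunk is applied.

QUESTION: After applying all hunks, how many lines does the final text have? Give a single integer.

Hunk 1: at line 7 remove [lba,zyntg] add [llf,vobf,eqa] -> 12 lines: anerv hso tmfcg uglhn yazlv rexqv wnic llf vobf eqa dbkxl nxlf
Hunk 2: at line 1 remove [hso] add [smc,ivc,zjx] -> 14 lines: anerv smc ivc zjx tmfcg uglhn yazlv rexqv wnic llf vobf eqa dbkxl nxlf
Hunk 3: at line 5 remove [yazlv,rexqv] add [hhkgb] -> 13 lines: anerv smc ivc zjx tmfcg uglhn hhkgb wnic llf vobf eqa dbkxl nxlf
Final line count: 13

Answer: 13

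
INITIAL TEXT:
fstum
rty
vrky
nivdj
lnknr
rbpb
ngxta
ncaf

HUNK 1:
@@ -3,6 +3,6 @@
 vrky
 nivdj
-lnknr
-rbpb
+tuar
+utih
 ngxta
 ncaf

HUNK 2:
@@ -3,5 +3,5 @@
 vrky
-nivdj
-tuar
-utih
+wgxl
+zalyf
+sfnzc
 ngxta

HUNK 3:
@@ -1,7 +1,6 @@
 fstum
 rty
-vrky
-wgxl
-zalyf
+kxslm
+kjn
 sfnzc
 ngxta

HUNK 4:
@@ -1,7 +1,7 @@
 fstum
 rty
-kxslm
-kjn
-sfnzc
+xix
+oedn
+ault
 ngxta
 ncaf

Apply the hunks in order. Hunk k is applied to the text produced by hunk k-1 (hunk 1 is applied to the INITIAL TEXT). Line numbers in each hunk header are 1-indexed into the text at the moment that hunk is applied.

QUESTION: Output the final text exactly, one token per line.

Hunk 1: at line 3 remove [lnknr,rbpb] add [tuar,utih] -> 8 lines: fstum rty vrky nivdj tuar utih ngxta ncaf
Hunk 2: at line 3 remove [nivdj,tuar,utih] add [wgxl,zalyf,sfnzc] -> 8 lines: fstum rty vrky wgxl zalyf sfnzc ngxta ncaf
Hunk 3: at line 1 remove [vrky,wgxl,zalyf] add [kxslm,kjn] -> 7 lines: fstum rty kxslm kjn sfnzc ngxta ncaf
Hunk 4: at line 1 remove [kxslm,kjn,sfnzc] add [xix,oedn,ault] -> 7 lines: fstum rty xix oedn ault ngxta ncaf

Answer: fstum
rty
xix
oedn
ault
ngxta
ncaf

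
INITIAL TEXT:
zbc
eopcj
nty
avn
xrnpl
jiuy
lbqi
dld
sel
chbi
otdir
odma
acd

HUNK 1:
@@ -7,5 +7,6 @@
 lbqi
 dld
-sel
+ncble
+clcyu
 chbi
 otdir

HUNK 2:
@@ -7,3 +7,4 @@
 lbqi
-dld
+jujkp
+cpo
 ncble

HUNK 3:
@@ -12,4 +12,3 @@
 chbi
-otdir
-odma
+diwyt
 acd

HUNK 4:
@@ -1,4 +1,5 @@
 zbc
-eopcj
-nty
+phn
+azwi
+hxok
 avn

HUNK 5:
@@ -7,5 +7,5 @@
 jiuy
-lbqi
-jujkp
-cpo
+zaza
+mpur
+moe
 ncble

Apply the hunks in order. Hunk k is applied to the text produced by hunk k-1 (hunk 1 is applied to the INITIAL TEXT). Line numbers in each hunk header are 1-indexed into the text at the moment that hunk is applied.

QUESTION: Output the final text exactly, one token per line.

Answer: zbc
phn
azwi
hxok
avn
xrnpl
jiuy
zaza
mpur
moe
ncble
clcyu
chbi
diwyt
acd

Derivation:
Hunk 1: at line 7 remove [sel] add [ncble,clcyu] -> 14 lines: zbc eopcj nty avn xrnpl jiuy lbqi dld ncble clcyu chbi otdir odma acd
Hunk 2: at line 7 remove [dld] add [jujkp,cpo] -> 15 lines: zbc eopcj nty avn xrnpl jiuy lbqi jujkp cpo ncble clcyu chbi otdir odma acd
Hunk 3: at line 12 remove [otdir,odma] add [diwyt] -> 14 lines: zbc eopcj nty avn xrnpl jiuy lbqi jujkp cpo ncble clcyu chbi diwyt acd
Hunk 4: at line 1 remove [eopcj,nty] add [phn,azwi,hxok] -> 15 lines: zbc phn azwi hxok avn xrnpl jiuy lbqi jujkp cpo ncble clcyu chbi diwyt acd
Hunk 5: at line 7 remove [lbqi,jujkp,cpo] add [zaza,mpur,moe] -> 15 lines: zbc phn azwi hxok avn xrnpl jiuy zaza mpur moe ncble clcyu chbi diwyt acd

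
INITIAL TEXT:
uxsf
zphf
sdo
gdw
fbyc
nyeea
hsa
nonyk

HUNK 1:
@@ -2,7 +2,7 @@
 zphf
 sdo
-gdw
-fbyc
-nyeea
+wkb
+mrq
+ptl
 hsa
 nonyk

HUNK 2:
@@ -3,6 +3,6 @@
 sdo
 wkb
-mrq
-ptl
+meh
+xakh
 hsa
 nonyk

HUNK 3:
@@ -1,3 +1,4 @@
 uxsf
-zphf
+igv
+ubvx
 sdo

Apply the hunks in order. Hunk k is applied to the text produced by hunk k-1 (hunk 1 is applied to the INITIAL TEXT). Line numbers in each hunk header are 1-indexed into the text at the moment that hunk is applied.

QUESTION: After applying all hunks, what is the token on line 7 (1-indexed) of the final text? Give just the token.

Hunk 1: at line 2 remove [gdw,fbyc,nyeea] add [wkb,mrq,ptl] -> 8 lines: uxsf zphf sdo wkb mrq ptl hsa nonyk
Hunk 2: at line 3 remove [mrq,ptl] add [meh,xakh] -> 8 lines: uxsf zphf sdo wkb meh xakh hsa nonyk
Hunk 3: at line 1 remove [zphf] add [igv,ubvx] -> 9 lines: uxsf igv ubvx sdo wkb meh xakh hsa nonyk
Final line 7: xakh

Answer: xakh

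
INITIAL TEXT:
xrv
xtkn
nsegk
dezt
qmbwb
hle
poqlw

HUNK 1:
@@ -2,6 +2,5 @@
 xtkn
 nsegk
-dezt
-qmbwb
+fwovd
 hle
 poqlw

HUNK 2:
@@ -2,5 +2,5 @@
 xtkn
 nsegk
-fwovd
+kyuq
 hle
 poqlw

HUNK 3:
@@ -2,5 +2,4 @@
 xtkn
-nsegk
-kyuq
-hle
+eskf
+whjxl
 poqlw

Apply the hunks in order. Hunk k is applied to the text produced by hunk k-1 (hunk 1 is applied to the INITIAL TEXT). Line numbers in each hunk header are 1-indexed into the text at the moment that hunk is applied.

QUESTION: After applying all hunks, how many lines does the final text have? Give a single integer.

Hunk 1: at line 2 remove [dezt,qmbwb] add [fwovd] -> 6 lines: xrv xtkn nsegk fwovd hle poqlw
Hunk 2: at line 2 remove [fwovd] add [kyuq] -> 6 lines: xrv xtkn nsegk kyuq hle poqlw
Hunk 3: at line 2 remove [nsegk,kyuq,hle] add [eskf,whjxl] -> 5 lines: xrv xtkn eskf whjxl poqlw
Final line count: 5

Answer: 5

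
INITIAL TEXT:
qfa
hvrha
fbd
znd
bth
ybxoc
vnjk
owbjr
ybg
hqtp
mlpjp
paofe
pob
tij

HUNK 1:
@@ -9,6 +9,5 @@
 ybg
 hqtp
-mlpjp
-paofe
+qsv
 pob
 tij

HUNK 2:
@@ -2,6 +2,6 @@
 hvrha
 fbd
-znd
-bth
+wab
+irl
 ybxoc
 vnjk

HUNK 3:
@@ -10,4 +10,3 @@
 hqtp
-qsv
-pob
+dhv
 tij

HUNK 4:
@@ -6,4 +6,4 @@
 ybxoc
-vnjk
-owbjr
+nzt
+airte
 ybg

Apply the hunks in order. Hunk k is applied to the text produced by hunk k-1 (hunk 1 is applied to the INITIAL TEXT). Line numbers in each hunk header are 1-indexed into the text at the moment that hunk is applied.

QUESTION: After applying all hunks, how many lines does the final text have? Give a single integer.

Hunk 1: at line 9 remove [mlpjp,paofe] add [qsv] -> 13 lines: qfa hvrha fbd znd bth ybxoc vnjk owbjr ybg hqtp qsv pob tij
Hunk 2: at line 2 remove [znd,bth] add [wab,irl] -> 13 lines: qfa hvrha fbd wab irl ybxoc vnjk owbjr ybg hqtp qsv pob tij
Hunk 3: at line 10 remove [qsv,pob] add [dhv] -> 12 lines: qfa hvrha fbd wab irl ybxoc vnjk owbjr ybg hqtp dhv tij
Hunk 4: at line 6 remove [vnjk,owbjr] add [nzt,airte] -> 12 lines: qfa hvrha fbd wab irl ybxoc nzt airte ybg hqtp dhv tij
Final line count: 12

Answer: 12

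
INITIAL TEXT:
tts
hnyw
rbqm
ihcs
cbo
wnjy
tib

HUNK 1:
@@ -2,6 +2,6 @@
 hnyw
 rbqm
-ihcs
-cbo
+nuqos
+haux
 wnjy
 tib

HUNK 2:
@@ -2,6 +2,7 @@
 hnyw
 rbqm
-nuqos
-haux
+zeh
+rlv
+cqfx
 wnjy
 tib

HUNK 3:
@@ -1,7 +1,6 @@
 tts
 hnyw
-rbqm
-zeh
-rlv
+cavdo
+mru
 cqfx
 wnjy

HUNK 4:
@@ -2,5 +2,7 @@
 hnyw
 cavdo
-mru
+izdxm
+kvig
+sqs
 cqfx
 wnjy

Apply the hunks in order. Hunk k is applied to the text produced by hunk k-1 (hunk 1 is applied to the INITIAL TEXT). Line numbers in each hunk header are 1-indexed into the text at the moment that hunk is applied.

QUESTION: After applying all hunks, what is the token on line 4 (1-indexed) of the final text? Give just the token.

Hunk 1: at line 2 remove [ihcs,cbo] add [nuqos,haux] -> 7 lines: tts hnyw rbqm nuqos haux wnjy tib
Hunk 2: at line 2 remove [nuqos,haux] add [zeh,rlv,cqfx] -> 8 lines: tts hnyw rbqm zeh rlv cqfx wnjy tib
Hunk 3: at line 1 remove [rbqm,zeh,rlv] add [cavdo,mru] -> 7 lines: tts hnyw cavdo mru cqfx wnjy tib
Hunk 4: at line 2 remove [mru] add [izdxm,kvig,sqs] -> 9 lines: tts hnyw cavdo izdxm kvig sqs cqfx wnjy tib
Final line 4: izdxm

Answer: izdxm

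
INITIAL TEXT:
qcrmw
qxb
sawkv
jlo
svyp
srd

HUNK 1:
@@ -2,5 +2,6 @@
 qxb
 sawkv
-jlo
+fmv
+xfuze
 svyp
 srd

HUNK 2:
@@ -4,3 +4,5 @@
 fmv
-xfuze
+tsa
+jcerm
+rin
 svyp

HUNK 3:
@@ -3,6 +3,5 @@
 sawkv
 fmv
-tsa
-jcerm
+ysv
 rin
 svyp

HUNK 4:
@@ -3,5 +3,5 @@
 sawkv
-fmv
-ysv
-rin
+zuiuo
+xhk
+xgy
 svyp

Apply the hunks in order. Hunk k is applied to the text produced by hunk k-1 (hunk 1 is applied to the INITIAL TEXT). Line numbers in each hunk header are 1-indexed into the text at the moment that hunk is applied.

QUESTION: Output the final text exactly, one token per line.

Answer: qcrmw
qxb
sawkv
zuiuo
xhk
xgy
svyp
srd

Derivation:
Hunk 1: at line 2 remove [jlo] add [fmv,xfuze] -> 7 lines: qcrmw qxb sawkv fmv xfuze svyp srd
Hunk 2: at line 4 remove [xfuze] add [tsa,jcerm,rin] -> 9 lines: qcrmw qxb sawkv fmv tsa jcerm rin svyp srd
Hunk 3: at line 3 remove [tsa,jcerm] add [ysv] -> 8 lines: qcrmw qxb sawkv fmv ysv rin svyp srd
Hunk 4: at line 3 remove [fmv,ysv,rin] add [zuiuo,xhk,xgy] -> 8 lines: qcrmw qxb sawkv zuiuo xhk xgy svyp srd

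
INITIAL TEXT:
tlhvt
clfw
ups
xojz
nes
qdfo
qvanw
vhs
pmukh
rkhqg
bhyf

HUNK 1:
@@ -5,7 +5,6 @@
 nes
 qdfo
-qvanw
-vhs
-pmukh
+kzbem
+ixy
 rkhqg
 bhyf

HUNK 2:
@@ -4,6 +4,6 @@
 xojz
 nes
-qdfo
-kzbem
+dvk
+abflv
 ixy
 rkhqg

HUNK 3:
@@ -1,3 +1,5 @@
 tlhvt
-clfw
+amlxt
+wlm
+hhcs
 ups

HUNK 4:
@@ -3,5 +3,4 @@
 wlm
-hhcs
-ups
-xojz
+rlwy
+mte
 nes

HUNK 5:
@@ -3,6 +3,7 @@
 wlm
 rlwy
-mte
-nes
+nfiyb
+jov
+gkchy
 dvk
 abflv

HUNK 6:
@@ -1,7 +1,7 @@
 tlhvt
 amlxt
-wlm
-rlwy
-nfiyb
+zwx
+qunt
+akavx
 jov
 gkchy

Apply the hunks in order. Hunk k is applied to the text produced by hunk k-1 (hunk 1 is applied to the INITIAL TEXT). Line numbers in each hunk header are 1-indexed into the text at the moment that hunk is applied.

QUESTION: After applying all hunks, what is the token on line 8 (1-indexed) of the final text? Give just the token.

Hunk 1: at line 5 remove [qvanw,vhs,pmukh] add [kzbem,ixy] -> 10 lines: tlhvt clfw ups xojz nes qdfo kzbem ixy rkhqg bhyf
Hunk 2: at line 4 remove [qdfo,kzbem] add [dvk,abflv] -> 10 lines: tlhvt clfw ups xojz nes dvk abflv ixy rkhqg bhyf
Hunk 3: at line 1 remove [clfw] add [amlxt,wlm,hhcs] -> 12 lines: tlhvt amlxt wlm hhcs ups xojz nes dvk abflv ixy rkhqg bhyf
Hunk 4: at line 3 remove [hhcs,ups,xojz] add [rlwy,mte] -> 11 lines: tlhvt amlxt wlm rlwy mte nes dvk abflv ixy rkhqg bhyf
Hunk 5: at line 3 remove [mte,nes] add [nfiyb,jov,gkchy] -> 12 lines: tlhvt amlxt wlm rlwy nfiyb jov gkchy dvk abflv ixy rkhqg bhyf
Hunk 6: at line 1 remove [wlm,rlwy,nfiyb] add [zwx,qunt,akavx] -> 12 lines: tlhvt amlxt zwx qunt akavx jov gkchy dvk abflv ixy rkhqg bhyf
Final line 8: dvk

Answer: dvk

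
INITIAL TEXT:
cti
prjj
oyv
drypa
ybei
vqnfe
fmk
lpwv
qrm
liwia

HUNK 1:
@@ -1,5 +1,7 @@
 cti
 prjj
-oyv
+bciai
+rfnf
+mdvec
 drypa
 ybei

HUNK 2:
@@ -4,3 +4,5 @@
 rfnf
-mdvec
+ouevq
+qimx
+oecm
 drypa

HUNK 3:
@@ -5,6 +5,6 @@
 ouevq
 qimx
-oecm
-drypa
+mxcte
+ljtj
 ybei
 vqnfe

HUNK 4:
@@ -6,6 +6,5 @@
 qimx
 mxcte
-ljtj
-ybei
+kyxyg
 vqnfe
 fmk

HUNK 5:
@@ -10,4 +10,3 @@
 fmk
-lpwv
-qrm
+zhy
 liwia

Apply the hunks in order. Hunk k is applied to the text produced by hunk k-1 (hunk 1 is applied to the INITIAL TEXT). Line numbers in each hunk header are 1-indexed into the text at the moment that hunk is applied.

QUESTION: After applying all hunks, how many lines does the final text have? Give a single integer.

Answer: 12

Derivation:
Hunk 1: at line 1 remove [oyv] add [bciai,rfnf,mdvec] -> 12 lines: cti prjj bciai rfnf mdvec drypa ybei vqnfe fmk lpwv qrm liwia
Hunk 2: at line 4 remove [mdvec] add [ouevq,qimx,oecm] -> 14 lines: cti prjj bciai rfnf ouevq qimx oecm drypa ybei vqnfe fmk lpwv qrm liwia
Hunk 3: at line 5 remove [oecm,drypa] add [mxcte,ljtj] -> 14 lines: cti prjj bciai rfnf ouevq qimx mxcte ljtj ybei vqnfe fmk lpwv qrm liwia
Hunk 4: at line 6 remove [ljtj,ybei] add [kyxyg] -> 13 lines: cti prjj bciai rfnf ouevq qimx mxcte kyxyg vqnfe fmk lpwv qrm liwia
Hunk 5: at line 10 remove [lpwv,qrm] add [zhy] -> 12 lines: cti prjj bciai rfnf ouevq qimx mxcte kyxyg vqnfe fmk zhy liwia
Final line count: 12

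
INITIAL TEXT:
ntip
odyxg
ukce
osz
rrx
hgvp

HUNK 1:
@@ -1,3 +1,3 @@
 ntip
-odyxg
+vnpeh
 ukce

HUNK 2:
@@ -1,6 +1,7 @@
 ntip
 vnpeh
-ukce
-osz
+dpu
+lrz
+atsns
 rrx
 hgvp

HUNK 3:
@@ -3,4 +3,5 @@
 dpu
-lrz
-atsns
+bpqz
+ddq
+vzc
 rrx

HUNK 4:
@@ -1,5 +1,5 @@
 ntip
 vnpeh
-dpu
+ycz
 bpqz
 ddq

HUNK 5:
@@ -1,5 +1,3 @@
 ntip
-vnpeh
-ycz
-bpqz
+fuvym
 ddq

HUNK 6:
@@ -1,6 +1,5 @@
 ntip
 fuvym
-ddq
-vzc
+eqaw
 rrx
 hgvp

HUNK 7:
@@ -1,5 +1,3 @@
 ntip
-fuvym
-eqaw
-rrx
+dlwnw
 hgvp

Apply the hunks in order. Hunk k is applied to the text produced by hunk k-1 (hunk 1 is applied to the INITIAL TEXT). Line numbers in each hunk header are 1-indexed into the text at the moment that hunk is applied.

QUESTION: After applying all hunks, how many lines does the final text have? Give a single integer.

Answer: 3

Derivation:
Hunk 1: at line 1 remove [odyxg] add [vnpeh] -> 6 lines: ntip vnpeh ukce osz rrx hgvp
Hunk 2: at line 1 remove [ukce,osz] add [dpu,lrz,atsns] -> 7 lines: ntip vnpeh dpu lrz atsns rrx hgvp
Hunk 3: at line 3 remove [lrz,atsns] add [bpqz,ddq,vzc] -> 8 lines: ntip vnpeh dpu bpqz ddq vzc rrx hgvp
Hunk 4: at line 1 remove [dpu] add [ycz] -> 8 lines: ntip vnpeh ycz bpqz ddq vzc rrx hgvp
Hunk 5: at line 1 remove [vnpeh,ycz,bpqz] add [fuvym] -> 6 lines: ntip fuvym ddq vzc rrx hgvp
Hunk 6: at line 1 remove [ddq,vzc] add [eqaw] -> 5 lines: ntip fuvym eqaw rrx hgvp
Hunk 7: at line 1 remove [fuvym,eqaw,rrx] add [dlwnw] -> 3 lines: ntip dlwnw hgvp
Final line count: 3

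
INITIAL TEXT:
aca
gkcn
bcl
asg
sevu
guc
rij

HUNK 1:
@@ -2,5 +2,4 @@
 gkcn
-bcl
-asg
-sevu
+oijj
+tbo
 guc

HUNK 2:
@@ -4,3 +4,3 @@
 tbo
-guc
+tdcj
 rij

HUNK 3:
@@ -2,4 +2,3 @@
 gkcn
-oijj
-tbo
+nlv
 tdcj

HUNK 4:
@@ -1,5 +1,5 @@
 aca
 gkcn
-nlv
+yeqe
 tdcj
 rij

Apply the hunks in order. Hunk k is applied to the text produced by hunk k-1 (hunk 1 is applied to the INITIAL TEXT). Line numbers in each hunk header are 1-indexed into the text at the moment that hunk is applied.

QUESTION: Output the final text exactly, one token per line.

Hunk 1: at line 2 remove [bcl,asg,sevu] add [oijj,tbo] -> 6 lines: aca gkcn oijj tbo guc rij
Hunk 2: at line 4 remove [guc] add [tdcj] -> 6 lines: aca gkcn oijj tbo tdcj rij
Hunk 3: at line 2 remove [oijj,tbo] add [nlv] -> 5 lines: aca gkcn nlv tdcj rij
Hunk 4: at line 1 remove [nlv] add [yeqe] -> 5 lines: aca gkcn yeqe tdcj rij

Answer: aca
gkcn
yeqe
tdcj
rij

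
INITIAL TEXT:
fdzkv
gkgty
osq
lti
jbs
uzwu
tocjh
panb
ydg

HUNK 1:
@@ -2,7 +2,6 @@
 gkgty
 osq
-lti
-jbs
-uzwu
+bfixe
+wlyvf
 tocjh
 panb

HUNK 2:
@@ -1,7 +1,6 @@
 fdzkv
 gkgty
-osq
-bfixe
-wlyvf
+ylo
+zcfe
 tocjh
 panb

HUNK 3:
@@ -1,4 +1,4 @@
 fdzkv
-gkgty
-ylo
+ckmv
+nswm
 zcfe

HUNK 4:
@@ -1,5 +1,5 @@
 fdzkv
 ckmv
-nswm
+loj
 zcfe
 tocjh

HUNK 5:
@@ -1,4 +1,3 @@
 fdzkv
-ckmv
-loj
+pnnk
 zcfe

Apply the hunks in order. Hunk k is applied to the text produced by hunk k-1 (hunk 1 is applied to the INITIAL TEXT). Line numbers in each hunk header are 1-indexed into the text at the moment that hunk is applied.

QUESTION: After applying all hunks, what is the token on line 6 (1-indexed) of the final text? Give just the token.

Answer: ydg

Derivation:
Hunk 1: at line 2 remove [lti,jbs,uzwu] add [bfixe,wlyvf] -> 8 lines: fdzkv gkgty osq bfixe wlyvf tocjh panb ydg
Hunk 2: at line 1 remove [osq,bfixe,wlyvf] add [ylo,zcfe] -> 7 lines: fdzkv gkgty ylo zcfe tocjh panb ydg
Hunk 3: at line 1 remove [gkgty,ylo] add [ckmv,nswm] -> 7 lines: fdzkv ckmv nswm zcfe tocjh panb ydg
Hunk 4: at line 1 remove [nswm] add [loj] -> 7 lines: fdzkv ckmv loj zcfe tocjh panb ydg
Hunk 5: at line 1 remove [ckmv,loj] add [pnnk] -> 6 lines: fdzkv pnnk zcfe tocjh panb ydg
Final line 6: ydg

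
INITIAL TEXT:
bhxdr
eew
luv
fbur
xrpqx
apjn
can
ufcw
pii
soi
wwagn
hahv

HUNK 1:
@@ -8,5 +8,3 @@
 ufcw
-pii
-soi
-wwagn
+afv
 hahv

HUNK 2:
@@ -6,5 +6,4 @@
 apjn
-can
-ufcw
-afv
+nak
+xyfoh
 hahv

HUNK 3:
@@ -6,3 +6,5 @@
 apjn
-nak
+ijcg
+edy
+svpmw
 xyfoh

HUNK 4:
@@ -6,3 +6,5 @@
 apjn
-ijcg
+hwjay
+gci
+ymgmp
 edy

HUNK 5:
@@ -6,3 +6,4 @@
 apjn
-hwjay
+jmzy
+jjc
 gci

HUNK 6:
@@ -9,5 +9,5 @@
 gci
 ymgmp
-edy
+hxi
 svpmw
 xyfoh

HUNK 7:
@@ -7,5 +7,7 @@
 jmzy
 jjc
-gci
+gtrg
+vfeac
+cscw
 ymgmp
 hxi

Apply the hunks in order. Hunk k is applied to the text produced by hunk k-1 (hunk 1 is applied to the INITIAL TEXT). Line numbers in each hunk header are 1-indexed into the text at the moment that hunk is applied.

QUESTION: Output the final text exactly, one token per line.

Answer: bhxdr
eew
luv
fbur
xrpqx
apjn
jmzy
jjc
gtrg
vfeac
cscw
ymgmp
hxi
svpmw
xyfoh
hahv

Derivation:
Hunk 1: at line 8 remove [pii,soi,wwagn] add [afv] -> 10 lines: bhxdr eew luv fbur xrpqx apjn can ufcw afv hahv
Hunk 2: at line 6 remove [can,ufcw,afv] add [nak,xyfoh] -> 9 lines: bhxdr eew luv fbur xrpqx apjn nak xyfoh hahv
Hunk 3: at line 6 remove [nak] add [ijcg,edy,svpmw] -> 11 lines: bhxdr eew luv fbur xrpqx apjn ijcg edy svpmw xyfoh hahv
Hunk 4: at line 6 remove [ijcg] add [hwjay,gci,ymgmp] -> 13 lines: bhxdr eew luv fbur xrpqx apjn hwjay gci ymgmp edy svpmw xyfoh hahv
Hunk 5: at line 6 remove [hwjay] add [jmzy,jjc] -> 14 lines: bhxdr eew luv fbur xrpqx apjn jmzy jjc gci ymgmp edy svpmw xyfoh hahv
Hunk 6: at line 9 remove [edy] add [hxi] -> 14 lines: bhxdr eew luv fbur xrpqx apjn jmzy jjc gci ymgmp hxi svpmw xyfoh hahv
Hunk 7: at line 7 remove [gci] add [gtrg,vfeac,cscw] -> 16 lines: bhxdr eew luv fbur xrpqx apjn jmzy jjc gtrg vfeac cscw ymgmp hxi svpmw xyfoh hahv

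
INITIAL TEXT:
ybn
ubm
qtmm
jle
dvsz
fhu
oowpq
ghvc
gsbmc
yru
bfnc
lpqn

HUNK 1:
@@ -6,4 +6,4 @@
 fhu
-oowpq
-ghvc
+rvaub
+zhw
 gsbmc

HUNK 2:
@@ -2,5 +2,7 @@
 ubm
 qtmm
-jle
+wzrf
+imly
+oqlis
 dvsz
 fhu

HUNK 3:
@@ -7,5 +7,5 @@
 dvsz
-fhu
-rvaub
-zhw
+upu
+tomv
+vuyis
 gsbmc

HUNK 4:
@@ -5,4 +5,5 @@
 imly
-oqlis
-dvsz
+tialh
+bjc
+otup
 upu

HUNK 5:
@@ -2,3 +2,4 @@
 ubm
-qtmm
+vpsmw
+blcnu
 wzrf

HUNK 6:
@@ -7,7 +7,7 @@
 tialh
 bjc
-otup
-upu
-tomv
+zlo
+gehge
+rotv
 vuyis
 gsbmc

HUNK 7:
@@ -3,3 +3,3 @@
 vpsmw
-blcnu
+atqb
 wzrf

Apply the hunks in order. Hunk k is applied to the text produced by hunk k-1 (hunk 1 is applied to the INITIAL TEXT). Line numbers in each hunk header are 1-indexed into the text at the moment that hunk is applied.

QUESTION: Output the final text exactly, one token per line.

Hunk 1: at line 6 remove [oowpq,ghvc] add [rvaub,zhw] -> 12 lines: ybn ubm qtmm jle dvsz fhu rvaub zhw gsbmc yru bfnc lpqn
Hunk 2: at line 2 remove [jle] add [wzrf,imly,oqlis] -> 14 lines: ybn ubm qtmm wzrf imly oqlis dvsz fhu rvaub zhw gsbmc yru bfnc lpqn
Hunk 3: at line 7 remove [fhu,rvaub,zhw] add [upu,tomv,vuyis] -> 14 lines: ybn ubm qtmm wzrf imly oqlis dvsz upu tomv vuyis gsbmc yru bfnc lpqn
Hunk 4: at line 5 remove [oqlis,dvsz] add [tialh,bjc,otup] -> 15 lines: ybn ubm qtmm wzrf imly tialh bjc otup upu tomv vuyis gsbmc yru bfnc lpqn
Hunk 5: at line 2 remove [qtmm] add [vpsmw,blcnu] -> 16 lines: ybn ubm vpsmw blcnu wzrf imly tialh bjc otup upu tomv vuyis gsbmc yru bfnc lpqn
Hunk 6: at line 7 remove [otup,upu,tomv] add [zlo,gehge,rotv] -> 16 lines: ybn ubm vpsmw blcnu wzrf imly tialh bjc zlo gehge rotv vuyis gsbmc yru bfnc lpqn
Hunk 7: at line 3 remove [blcnu] add [atqb] -> 16 lines: ybn ubm vpsmw atqb wzrf imly tialh bjc zlo gehge rotv vuyis gsbmc yru bfnc lpqn

Answer: ybn
ubm
vpsmw
atqb
wzrf
imly
tialh
bjc
zlo
gehge
rotv
vuyis
gsbmc
yru
bfnc
lpqn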